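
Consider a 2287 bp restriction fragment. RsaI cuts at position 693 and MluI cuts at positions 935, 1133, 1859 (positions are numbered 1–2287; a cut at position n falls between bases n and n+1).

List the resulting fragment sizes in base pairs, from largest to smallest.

Combined cut positions (sorted): 693, 935, 1133, 1859.
Linear molecule, 4 cuts → 5 fragments:
  693 − 0 = 693 bp
  935 − 693 = 242 bp
  1133 − 935 = 198 bp
  1859 − 1133 = 726 bp
  2287 − 1859 = 428 bp
Sorted largest to smallest: 726, 693, 428, 242, 198 bp.

726, 693, 428, 242, 198 bp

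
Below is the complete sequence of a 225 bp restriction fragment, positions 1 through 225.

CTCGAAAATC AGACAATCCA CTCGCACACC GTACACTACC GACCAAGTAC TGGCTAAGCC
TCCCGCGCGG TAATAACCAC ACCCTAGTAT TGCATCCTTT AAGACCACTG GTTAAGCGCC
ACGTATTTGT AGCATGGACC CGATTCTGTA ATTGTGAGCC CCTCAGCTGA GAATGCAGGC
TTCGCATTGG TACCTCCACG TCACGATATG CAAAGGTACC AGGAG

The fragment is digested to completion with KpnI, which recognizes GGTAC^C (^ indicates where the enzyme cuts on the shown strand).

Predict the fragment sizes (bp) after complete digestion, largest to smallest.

KpnI sites (GGTACC) start at positions 189, 215.
KpnI cuts after base 5 of each site (before the last base), so after positions 193, 219.
Linear molecule, 2 cuts → 3 fragments:
  1–193 → 193 bp
  194–219 → 26 bp
  220–225 → 6 bp
Sorted largest to smallest: 193, 26, 6 bp.

193, 26, 6 bp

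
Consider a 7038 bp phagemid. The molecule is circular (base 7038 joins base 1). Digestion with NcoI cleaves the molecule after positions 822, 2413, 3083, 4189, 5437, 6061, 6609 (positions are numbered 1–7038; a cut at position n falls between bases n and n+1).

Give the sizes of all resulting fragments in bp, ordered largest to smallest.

Circular molecule, 7 cuts → 7 fragments:
  2413 − 822 = 1591 bp
  3083 − 2413 = 670 bp
  4189 − 3083 = 1106 bp
  5437 − 4189 = 1248 bp
  6061 − 5437 = 624 bp
  6609 − 6061 = 548 bp
  wrap: 7038 − 6609 + 822 = 1251 bp
Sorted largest to smallest: 1591, 1251, 1248, 1106, 670, 624, 548 bp.

1591, 1251, 1248, 1106, 670, 624, 548 bp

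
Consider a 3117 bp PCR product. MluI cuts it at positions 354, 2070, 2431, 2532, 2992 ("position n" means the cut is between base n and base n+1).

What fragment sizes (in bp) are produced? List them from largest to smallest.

1716, 460, 361, 354, 125, 101 bp

Linear molecule, 5 cuts → 6 fragments:
  354 − 0 = 354 bp
  2070 − 354 = 1716 bp
  2431 − 2070 = 361 bp
  2532 − 2431 = 101 bp
  2992 − 2532 = 460 bp
  3117 − 2992 = 125 bp
Sorted largest to smallest: 1716, 460, 361, 354, 125, 101 bp.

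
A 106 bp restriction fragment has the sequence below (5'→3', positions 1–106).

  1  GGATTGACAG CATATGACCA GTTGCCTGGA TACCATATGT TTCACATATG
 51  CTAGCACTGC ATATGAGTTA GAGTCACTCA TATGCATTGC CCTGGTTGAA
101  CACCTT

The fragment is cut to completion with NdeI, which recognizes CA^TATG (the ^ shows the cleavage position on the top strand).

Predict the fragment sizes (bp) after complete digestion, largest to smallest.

26, 23, 19, 15, 12, 11 bp

NdeI sites (CATATG) start at positions 11, 34, 45, 60, 79.
NdeI cuts after base 2 of each site, so after positions 12, 35, 46, 61, 80.
Linear molecule, 5 cuts → 6 fragments:
  1–12 → 12 bp
  13–35 → 23 bp
  36–46 → 11 bp
  47–61 → 15 bp
  62–80 → 19 bp
  81–106 → 26 bp
Sorted largest to smallest: 26, 23, 19, 15, 12, 11 bp.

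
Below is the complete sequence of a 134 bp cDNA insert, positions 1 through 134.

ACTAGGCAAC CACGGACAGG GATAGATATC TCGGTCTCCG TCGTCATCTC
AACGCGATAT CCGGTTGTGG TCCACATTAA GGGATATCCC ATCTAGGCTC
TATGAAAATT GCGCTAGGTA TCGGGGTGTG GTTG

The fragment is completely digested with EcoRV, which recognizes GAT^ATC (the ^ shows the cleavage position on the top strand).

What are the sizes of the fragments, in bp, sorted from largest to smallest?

49, 31, 27, 27 bp

EcoRV sites (GATATC) start at positions 25, 56, 83.
EcoRV cuts after base 3 of each site, so after positions 27, 58, 85.
Linear molecule, 3 cuts → 4 fragments:
  1–27 → 27 bp
  28–58 → 31 bp
  59–85 → 27 bp
  86–134 → 49 bp
Sorted largest to smallest: 49, 31, 27, 27 bp.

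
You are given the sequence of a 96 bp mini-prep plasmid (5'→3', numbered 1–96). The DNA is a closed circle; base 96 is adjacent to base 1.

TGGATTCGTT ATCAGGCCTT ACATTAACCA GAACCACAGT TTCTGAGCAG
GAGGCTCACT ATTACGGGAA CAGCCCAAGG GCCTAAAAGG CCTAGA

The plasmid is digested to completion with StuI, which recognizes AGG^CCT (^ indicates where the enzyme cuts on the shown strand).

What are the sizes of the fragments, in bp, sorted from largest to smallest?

74, 22 bp

StuI sites (AGGCCT) start at positions 14, 88.
StuI cuts after base 3 of each site, so after positions 16, 90.
Circular molecule, 2 cuts → 2 fragments:
  17–90 → 74 bp
  91–96 then 1–16 → 6 + 16 = 22 bp
Sorted largest to smallest: 74, 22 bp.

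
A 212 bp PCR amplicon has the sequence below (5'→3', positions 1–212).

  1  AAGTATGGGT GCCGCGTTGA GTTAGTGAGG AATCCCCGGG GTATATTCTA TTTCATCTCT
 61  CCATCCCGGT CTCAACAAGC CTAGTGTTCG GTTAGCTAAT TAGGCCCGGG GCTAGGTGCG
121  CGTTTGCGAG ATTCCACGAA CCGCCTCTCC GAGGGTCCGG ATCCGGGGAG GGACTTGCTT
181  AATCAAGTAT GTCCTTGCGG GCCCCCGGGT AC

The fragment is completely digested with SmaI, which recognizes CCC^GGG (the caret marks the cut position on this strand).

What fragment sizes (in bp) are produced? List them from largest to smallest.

SmaI sites (CCCGGG) start at positions 35, 105, 204.
SmaI cuts after base 3 of each site, so after positions 37, 107, 206.
Linear molecule, 3 cuts → 4 fragments:
  1–37 → 37 bp
  38–107 → 70 bp
  108–206 → 99 bp
  207–212 → 6 bp
Sorted largest to smallest: 99, 70, 37, 6 bp.

99, 70, 37, 6 bp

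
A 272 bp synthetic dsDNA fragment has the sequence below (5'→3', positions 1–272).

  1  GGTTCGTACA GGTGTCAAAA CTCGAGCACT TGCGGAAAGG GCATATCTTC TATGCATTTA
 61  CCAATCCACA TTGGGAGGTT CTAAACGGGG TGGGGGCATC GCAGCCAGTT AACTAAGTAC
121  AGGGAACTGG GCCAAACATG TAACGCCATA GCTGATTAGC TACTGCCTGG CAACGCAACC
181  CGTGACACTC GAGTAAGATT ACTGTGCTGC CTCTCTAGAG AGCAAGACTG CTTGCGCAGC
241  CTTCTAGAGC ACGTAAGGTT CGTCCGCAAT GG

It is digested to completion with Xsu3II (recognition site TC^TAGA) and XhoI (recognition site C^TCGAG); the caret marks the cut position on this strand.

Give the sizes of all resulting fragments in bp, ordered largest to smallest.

167, 29, 28, 27, 21 bp

Xsu3II sites (TCTAGA) start at positions 214, 243.
Xsu3II cuts after base 2 of each site, so after positions 215, 244.
XhoI sites (CTCGAG) start at positions 21, 188.
XhoI cuts after the first base of each site, so after positions 21, 188.
Combined cut positions: 21, 188, 215, 244.
Linear molecule, 4 cuts → 5 fragments:
  1–21 → 21 bp
  22–188 → 167 bp
  189–215 → 27 bp
  216–244 → 29 bp
  245–272 → 28 bp
Sorted largest to smallest: 167, 29, 28, 27, 21 bp.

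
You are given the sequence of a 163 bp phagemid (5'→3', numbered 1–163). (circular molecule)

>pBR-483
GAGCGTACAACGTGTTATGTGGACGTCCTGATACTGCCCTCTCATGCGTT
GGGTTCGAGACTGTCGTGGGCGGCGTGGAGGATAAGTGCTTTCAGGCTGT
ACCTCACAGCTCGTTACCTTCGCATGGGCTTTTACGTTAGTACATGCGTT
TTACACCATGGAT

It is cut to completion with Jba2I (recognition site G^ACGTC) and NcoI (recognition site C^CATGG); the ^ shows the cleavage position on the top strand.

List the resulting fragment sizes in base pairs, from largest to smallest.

The Jba2I site (GACGTC) starts at position 22.
Jba2I cuts after the first base of each site, so after position 22.
The NcoI site (CCATGG) starts at position 156.
NcoI cuts after the first base of each site, so after position 156.
Combined cut positions: 22, 156.
Circular molecule, 2 cuts → 2 fragments:
  23–156 → 134 bp
  157–163 then 1–22 → 7 + 22 = 29 bp
Sorted largest to smallest: 134, 29 bp.

134, 29 bp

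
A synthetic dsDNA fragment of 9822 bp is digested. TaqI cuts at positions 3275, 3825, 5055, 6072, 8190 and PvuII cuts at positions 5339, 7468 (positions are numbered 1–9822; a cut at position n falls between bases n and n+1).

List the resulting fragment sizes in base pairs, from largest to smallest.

3275, 1632, 1396, 1230, 733, 722, 550, 284 bp

Combined cut positions (sorted): 3275, 3825, 5055, 5339, 6072, 7468, 8190.
Linear molecule, 7 cuts → 8 fragments:
  3275 − 0 = 3275 bp
  3825 − 3275 = 550 bp
  5055 − 3825 = 1230 bp
  5339 − 5055 = 284 bp
  6072 − 5339 = 733 bp
  7468 − 6072 = 1396 bp
  8190 − 7468 = 722 bp
  9822 − 8190 = 1632 bp
Sorted largest to smallest: 3275, 1632, 1396, 1230, 733, 722, 550, 284 bp.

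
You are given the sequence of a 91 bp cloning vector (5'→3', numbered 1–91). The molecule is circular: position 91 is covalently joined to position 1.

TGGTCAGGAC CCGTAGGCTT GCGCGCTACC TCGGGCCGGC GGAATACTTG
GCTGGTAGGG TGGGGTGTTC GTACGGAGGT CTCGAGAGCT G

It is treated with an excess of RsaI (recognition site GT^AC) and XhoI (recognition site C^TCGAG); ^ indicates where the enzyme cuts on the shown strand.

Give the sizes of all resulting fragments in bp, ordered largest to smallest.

The RsaI site (GTAC) starts at position 71.
RsaI cuts after base 2 of each site, so after position 72.
The XhoI site (CTCGAG) starts at position 81.
XhoI cuts after the first base of each site, so after position 81.
Combined cut positions: 72, 81.
Circular molecule, 2 cuts → 2 fragments:
  73–81 → 9 bp
  82–91 then 1–72 → 10 + 72 = 82 bp
Sorted largest to smallest: 82, 9 bp.

82, 9 bp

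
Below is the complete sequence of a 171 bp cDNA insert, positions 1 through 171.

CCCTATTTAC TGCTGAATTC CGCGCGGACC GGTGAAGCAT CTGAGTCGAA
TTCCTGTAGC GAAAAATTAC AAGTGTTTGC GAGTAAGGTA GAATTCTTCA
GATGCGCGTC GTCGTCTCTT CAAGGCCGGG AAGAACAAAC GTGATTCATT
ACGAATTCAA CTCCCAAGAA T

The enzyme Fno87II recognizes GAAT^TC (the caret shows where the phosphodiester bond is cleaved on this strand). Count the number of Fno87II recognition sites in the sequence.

4

GAATTC occurs starting at positions 15, 48, 91, 153.
Fno87II cuts at 4 sites.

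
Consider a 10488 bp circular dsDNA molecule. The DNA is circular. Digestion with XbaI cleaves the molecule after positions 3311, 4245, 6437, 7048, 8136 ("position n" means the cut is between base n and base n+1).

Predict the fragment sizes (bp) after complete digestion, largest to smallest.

Circular molecule, 5 cuts → 5 fragments:
  4245 − 3311 = 934 bp
  6437 − 4245 = 2192 bp
  7048 − 6437 = 611 bp
  8136 − 7048 = 1088 bp
  wrap: 10488 − 8136 + 3311 = 5663 bp
Sorted largest to smallest: 5663, 2192, 1088, 934, 611 bp.

5663, 2192, 1088, 934, 611 bp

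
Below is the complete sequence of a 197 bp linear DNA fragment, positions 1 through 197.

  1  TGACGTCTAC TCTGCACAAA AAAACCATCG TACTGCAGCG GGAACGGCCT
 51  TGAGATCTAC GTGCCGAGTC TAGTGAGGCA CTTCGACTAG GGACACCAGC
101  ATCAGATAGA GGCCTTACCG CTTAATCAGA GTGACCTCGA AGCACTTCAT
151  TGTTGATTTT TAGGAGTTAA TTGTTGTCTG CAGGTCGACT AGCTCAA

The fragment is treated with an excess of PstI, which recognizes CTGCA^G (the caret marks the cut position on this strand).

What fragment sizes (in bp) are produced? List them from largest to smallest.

145, 37, 15 bp

PstI sites (CTGCAG) start at positions 33, 178.
PstI cuts after base 5 of each site (before the last base), so after positions 37, 182.
Linear molecule, 2 cuts → 3 fragments:
  1–37 → 37 bp
  38–182 → 145 bp
  183–197 → 15 bp
Sorted largest to smallest: 145, 37, 15 bp.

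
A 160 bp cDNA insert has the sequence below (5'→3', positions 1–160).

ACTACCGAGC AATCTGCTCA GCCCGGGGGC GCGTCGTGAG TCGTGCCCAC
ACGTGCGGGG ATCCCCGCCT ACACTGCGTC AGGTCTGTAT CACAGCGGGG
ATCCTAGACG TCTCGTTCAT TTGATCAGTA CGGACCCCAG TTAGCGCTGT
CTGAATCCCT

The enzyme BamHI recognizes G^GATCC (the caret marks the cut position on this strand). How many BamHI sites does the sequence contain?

2

GGATCC occurs starting at positions 59, 99.
BamHI cuts at 2 sites.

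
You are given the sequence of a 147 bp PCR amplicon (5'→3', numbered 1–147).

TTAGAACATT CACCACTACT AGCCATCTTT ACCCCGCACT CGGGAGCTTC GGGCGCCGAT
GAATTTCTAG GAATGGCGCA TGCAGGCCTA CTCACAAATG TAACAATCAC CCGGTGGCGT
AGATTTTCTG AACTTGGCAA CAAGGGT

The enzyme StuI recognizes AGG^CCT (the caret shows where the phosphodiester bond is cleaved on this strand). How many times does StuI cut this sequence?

1

AGGCCT occurs starting at position 84.
StuI cuts at 1 site.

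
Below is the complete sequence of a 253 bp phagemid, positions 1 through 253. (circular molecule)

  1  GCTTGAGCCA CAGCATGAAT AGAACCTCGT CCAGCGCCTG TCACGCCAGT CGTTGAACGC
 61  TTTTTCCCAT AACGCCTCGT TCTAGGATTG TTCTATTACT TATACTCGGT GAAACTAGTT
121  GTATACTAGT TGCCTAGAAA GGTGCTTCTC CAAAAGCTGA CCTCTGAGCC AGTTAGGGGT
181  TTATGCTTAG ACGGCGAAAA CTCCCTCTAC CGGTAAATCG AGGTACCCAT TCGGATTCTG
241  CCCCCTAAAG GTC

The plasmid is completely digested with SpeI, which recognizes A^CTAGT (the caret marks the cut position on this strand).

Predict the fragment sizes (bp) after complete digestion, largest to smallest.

SpeI sites (ACTAGT) start at positions 114, 125.
SpeI cuts after the first base of each site, so after positions 114, 125.
Circular molecule, 2 cuts → 2 fragments:
  115–125 → 11 bp
  126–253 then 1–114 → 128 + 114 = 242 bp
Sorted largest to smallest: 242, 11 bp.

242, 11 bp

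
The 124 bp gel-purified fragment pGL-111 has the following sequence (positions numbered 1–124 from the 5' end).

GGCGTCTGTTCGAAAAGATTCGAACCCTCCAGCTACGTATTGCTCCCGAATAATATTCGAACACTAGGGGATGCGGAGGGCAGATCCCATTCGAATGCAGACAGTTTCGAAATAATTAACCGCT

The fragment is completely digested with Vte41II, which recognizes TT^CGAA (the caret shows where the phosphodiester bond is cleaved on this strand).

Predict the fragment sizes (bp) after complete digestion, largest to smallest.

Vte41II sites (TTCGAA) start at positions 9, 19, 56, 90, 106.
Vte41II cuts after base 2 of each site, so after positions 10, 20, 57, 91, 107.
Linear molecule, 5 cuts → 6 fragments:
  1–10 → 10 bp
  11–20 → 10 bp
  21–57 → 37 bp
  58–91 → 34 bp
  92–107 → 16 bp
  108–124 → 17 bp
Sorted largest to smallest: 37, 34, 17, 16, 10, 10 bp.

37, 34, 17, 16, 10, 10 bp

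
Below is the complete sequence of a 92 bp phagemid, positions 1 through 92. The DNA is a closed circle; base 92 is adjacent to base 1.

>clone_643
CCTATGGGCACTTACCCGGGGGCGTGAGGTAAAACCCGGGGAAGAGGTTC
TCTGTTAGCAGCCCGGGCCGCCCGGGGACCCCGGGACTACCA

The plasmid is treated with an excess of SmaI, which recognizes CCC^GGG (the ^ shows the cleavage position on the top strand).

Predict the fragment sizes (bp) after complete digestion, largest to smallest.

27, 27, 20, 9, 9 bp

SmaI sites (CCCGGG) start at positions 15, 35, 62, 71, 80.
SmaI cuts after base 3 of each site, so after positions 17, 37, 64, 73, 82.
Circular molecule, 5 cuts → 5 fragments:
  18–37 → 20 bp
  38–64 → 27 bp
  65–73 → 9 bp
  74–82 → 9 bp
  83–92 then 1–17 → 10 + 17 = 27 bp
Sorted largest to smallest: 27, 27, 20, 9, 9 bp.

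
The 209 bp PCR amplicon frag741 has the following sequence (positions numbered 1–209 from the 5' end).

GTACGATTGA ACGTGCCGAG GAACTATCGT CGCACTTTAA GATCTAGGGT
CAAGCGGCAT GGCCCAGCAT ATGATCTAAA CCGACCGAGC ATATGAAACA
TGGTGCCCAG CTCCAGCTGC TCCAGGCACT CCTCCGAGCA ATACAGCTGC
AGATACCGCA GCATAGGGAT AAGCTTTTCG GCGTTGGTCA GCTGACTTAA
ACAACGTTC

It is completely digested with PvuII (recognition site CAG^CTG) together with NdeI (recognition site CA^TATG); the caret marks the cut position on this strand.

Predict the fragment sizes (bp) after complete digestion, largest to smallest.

PvuII sites (CAGCTG) start at positions 114, 144, 189.
PvuII cuts after base 3 of each site, so after positions 116, 146, 191.
NdeI sites (CATATG) start at positions 68, 90.
NdeI cuts after base 2 of each site, so after positions 69, 91.
Combined cut positions: 69, 91, 116, 146, 191.
Linear molecule, 5 cuts → 6 fragments:
  1–69 → 69 bp
  70–91 → 22 bp
  92–116 → 25 bp
  117–146 → 30 bp
  147–191 → 45 bp
  192–209 → 18 bp
Sorted largest to smallest: 69, 45, 30, 25, 22, 18 bp.

69, 45, 30, 25, 22, 18 bp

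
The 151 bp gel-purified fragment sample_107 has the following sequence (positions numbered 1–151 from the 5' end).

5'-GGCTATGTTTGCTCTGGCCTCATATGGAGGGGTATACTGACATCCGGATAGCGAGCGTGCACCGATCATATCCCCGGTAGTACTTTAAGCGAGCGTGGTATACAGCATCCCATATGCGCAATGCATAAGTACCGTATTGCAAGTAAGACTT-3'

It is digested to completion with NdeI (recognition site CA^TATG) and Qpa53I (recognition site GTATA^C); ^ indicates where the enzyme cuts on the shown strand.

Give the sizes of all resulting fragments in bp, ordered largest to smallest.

66, 39, 22, 14, 10 bp

NdeI sites (CATATG) start at positions 21, 111.
NdeI cuts after base 2 of each site, so after positions 22, 112.
Qpa53I sites (GTATAC) start at positions 32, 98.
Qpa53I cuts after base 5 of each site (before the last base), so after positions 36, 102.
Combined cut positions: 22, 36, 102, 112.
Linear molecule, 4 cuts → 5 fragments:
  1–22 → 22 bp
  23–36 → 14 bp
  37–102 → 66 bp
  103–112 → 10 bp
  113–151 → 39 bp
Sorted largest to smallest: 66, 39, 22, 14, 10 bp.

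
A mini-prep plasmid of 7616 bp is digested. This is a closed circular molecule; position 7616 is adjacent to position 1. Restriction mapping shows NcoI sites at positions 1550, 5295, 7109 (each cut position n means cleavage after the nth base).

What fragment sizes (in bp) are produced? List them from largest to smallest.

3745, 2057, 1814 bp

Circular molecule, 3 cuts → 3 fragments:
  5295 − 1550 = 3745 bp
  7109 − 5295 = 1814 bp
  wrap: 7616 − 7109 + 1550 = 2057 bp
Sorted largest to smallest: 3745, 2057, 1814 bp.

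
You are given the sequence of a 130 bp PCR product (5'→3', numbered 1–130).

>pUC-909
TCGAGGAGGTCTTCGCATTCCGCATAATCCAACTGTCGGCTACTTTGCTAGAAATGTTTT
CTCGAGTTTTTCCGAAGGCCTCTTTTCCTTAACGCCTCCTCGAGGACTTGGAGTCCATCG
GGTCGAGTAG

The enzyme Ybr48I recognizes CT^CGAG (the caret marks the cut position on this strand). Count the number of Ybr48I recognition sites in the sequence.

CTCGAG occurs starting at positions 61, 99.
Ybr48I cuts at 2 sites.

2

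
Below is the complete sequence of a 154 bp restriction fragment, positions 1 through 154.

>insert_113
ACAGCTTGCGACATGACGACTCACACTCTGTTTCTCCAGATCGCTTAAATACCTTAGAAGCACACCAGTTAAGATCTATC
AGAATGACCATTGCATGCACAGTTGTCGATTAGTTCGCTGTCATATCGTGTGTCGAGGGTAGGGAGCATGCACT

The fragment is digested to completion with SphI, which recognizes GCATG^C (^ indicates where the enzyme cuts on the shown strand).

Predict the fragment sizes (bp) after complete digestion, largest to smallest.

97, 53, 4 bp

SphI sites (GCATGC) start at positions 93, 146.
SphI cuts after base 5 of each site (before the last base), so after positions 97, 150.
Linear molecule, 2 cuts → 3 fragments:
  1–97 → 97 bp
  98–150 → 53 bp
  151–154 → 4 bp
Sorted largest to smallest: 97, 53, 4 bp.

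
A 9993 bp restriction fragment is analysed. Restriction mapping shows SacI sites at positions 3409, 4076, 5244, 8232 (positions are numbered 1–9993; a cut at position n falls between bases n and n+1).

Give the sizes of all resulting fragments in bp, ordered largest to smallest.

Linear molecule, 4 cuts → 5 fragments:
  3409 − 0 = 3409 bp
  4076 − 3409 = 667 bp
  5244 − 4076 = 1168 bp
  8232 − 5244 = 2988 bp
  9993 − 8232 = 1761 bp
Sorted largest to smallest: 3409, 2988, 1761, 1168, 667 bp.

3409, 2988, 1761, 1168, 667 bp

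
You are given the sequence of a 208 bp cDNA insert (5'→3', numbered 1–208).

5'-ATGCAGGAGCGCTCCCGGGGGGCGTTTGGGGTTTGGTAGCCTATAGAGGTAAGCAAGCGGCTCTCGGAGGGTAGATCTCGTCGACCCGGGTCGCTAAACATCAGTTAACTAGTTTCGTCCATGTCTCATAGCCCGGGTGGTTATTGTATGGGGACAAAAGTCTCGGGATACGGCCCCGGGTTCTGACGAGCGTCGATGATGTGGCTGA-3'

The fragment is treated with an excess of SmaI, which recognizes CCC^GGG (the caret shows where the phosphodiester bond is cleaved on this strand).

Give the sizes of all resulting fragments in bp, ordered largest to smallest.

SmaI sites (CCCGGG) start at positions 14, 85, 132, 175.
SmaI cuts after base 3 of each site, so after positions 16, 87, 134, 177.
Linear molecule, 4 cuts → 5 fragments:
  1–16 → 16 bp
  17–87 → 71 bp
  88–134 → 47 bp
  135–177 → 43 bp
  178–208 → 31 bp
Sorted largest to smallest: 71, 47, 43, 31, 16 bp.

71, 47, 43, 31, 16 bp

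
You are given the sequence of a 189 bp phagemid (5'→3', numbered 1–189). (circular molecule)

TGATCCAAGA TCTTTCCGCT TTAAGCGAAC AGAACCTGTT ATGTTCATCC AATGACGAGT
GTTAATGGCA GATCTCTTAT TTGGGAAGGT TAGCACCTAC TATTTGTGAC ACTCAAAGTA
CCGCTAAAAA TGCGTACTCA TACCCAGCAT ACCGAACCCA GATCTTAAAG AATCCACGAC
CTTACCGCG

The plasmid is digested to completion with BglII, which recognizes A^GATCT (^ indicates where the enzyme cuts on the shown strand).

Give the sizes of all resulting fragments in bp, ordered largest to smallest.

90, 62, 37 bp

BglII sites (AGATCT) start at positions 8, 70, 160.
BglII cuts after the first base of each site, so after positions 8, 70, 160.
Circular molecule, 3 cuts → 3 fragments:
  9–70 → 62 bp
  71–160 → 90 bp
  161–189 then 1–8 → 29 + 8 = 37 bp
Sorted largest to smallest: 90, 62, 37 bp.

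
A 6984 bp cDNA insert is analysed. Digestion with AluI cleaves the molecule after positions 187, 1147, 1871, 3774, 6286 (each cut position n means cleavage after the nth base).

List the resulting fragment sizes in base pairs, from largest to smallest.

2512, 1903, 960, 724, 698, 187 bp

Linear molecule, 5 cuts → 6 fragments:
  187 − 0 = 187 bp
  1147 − 187 = 960 bp
  1871 − 1147 = 724 bp
  3774 − 1871 = 1903 bp
  6286 − 3774 = 2512 bp
  6984 − 6286 = 698 bp
Sorted largest to smallest: 2512, 1903, 960, 724, 698, 187 bp.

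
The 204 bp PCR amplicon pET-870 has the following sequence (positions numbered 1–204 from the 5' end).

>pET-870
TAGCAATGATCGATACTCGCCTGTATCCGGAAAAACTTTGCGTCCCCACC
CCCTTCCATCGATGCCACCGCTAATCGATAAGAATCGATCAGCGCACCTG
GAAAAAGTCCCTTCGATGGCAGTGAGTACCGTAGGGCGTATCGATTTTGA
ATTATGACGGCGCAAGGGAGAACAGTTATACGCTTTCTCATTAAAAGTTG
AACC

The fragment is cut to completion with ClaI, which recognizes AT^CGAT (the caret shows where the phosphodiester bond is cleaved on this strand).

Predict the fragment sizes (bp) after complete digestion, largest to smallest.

63, 56, 49, 16, 10, 10 bp

ClaI sites (ATCGAT) start at positions 9, 58, 74, 84, 140.
ClaI cuts after base 2 of each site, so after positions 10, 59, 75, 85, 141.
Linear molecule, 5 cuts → 6 fragments:
  1–10 → 10 bp
  11–59 → 49 bp
  60–75 → 16 bp
  76–85 → 10 bp
  86–141 → 56 bp
  142–204 → 63 bp
Sorted largest to smallest: 63, 56, 49, 16, 10, 10 bp.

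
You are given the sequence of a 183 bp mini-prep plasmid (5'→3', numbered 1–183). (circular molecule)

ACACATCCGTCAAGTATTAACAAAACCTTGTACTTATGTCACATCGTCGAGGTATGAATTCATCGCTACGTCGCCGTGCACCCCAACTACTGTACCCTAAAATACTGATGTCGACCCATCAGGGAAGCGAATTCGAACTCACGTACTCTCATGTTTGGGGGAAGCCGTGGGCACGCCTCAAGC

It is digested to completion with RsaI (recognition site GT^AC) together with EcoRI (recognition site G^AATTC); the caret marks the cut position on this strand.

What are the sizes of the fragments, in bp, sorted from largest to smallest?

70, 37, 36, 25, 15 bp

RsaI sites (GTAC) start at positions 30, 92, 143.
RsaI cuts after base 2 of each site, so after positions 31, 93, 144.
EcoRI sites (GAATTC) start at positions 56, 129.
EcoRI cuts after the first base of each site, so after positions 56, 129.
Combined cut positions: 31, 56, 93, 129, 144.
Circular molecule, 5 cuts → 5 fragments:
  32–56 → 25 bp
  57–93 → 37 bp
  94–129 → 36 bp
  130–144 → 15 bp
  145–183 then 1–31 → 39 + 31 = 70 bp
Sorted largest to smallest: 70, 37, 36, 25, 15 bp.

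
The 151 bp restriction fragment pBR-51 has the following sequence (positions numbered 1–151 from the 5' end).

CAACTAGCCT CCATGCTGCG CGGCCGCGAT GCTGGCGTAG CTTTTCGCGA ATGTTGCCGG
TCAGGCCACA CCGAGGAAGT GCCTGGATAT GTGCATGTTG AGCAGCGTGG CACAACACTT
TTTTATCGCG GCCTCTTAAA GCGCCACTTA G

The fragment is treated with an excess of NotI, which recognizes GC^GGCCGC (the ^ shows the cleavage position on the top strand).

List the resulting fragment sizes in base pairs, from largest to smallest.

130, 21 bp

The NotI site (GCGGCCGC) starts at position 20.
NotI cuts after base 2 of each site, so after position 21.
Linear molecule, 1 cut → 2 fragments:
  1–21 → 21 bp
  22–151 → 130 bp
Sorted largest to smallest: 130, 21 bp.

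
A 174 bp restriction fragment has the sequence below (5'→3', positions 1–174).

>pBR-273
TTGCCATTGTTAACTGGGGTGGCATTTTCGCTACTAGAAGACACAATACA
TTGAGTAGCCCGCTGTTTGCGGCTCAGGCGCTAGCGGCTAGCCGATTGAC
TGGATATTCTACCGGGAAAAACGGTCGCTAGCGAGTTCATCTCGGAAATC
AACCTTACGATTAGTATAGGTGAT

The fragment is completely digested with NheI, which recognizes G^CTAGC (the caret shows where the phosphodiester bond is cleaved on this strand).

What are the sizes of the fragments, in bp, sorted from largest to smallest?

80, 47, 40, 7 bp

NheI sites (GCTAGC) start at positions 80, 87, 127.
NheI cuts after the first base of each site, so after positions 80, 87, 127.
Linear molecule, 3 cuts → 4 fragments:
  1–80 → 80 bp
  81–87 → 7 bp
  88–127 → 40 bp
  128–174 → 47 bp
Sorted largest to smallest: 80, 47, 40, 7 bp.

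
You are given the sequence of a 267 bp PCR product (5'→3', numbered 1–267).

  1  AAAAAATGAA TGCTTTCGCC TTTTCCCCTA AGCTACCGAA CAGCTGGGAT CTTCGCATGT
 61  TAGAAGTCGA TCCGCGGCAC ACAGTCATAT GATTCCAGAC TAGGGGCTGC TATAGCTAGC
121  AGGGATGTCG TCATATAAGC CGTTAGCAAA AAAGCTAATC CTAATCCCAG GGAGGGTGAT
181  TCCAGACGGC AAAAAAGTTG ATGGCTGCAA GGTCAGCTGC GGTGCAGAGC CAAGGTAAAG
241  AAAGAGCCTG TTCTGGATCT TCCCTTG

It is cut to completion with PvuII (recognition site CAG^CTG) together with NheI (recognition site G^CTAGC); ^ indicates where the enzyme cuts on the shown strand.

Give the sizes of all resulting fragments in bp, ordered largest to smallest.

PvuII sites (CAGCTG) start at positions 41, 214.
PvuII cuts after base 3 of each site, so after positions 43, 216.
The NheI site (GCTAGC) starts at position 115.
NheI cuts after the first base of each site, so after position 115.
Combined cut positions: 43, 115, 216.
Linear molecule, 3 cuts → 4 fragments:
  1–43 → 43 bp
  44–115 → 72 bp
  116–216 → 101 bp
  217–267 → 51 bp
Sorted largest to smallest: 101, 72, 51, 43 bp.

101, 72, 51, 43 bp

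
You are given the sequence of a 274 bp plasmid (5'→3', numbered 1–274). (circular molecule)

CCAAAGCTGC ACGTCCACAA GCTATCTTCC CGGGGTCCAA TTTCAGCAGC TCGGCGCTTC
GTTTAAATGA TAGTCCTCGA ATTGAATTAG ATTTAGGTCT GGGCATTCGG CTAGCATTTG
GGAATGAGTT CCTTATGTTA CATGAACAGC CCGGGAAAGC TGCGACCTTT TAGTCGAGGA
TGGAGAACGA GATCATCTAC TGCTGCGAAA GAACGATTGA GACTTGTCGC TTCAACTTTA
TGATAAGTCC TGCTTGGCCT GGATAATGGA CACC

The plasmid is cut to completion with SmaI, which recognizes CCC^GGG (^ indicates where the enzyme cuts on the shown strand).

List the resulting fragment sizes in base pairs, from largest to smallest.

153, 121 bp

SmaI sites (CCCGGG) start at positions 29, 150.
SmaI cuts after base 3 of each site, so after positions 31, 152.
Circular molecule, 2 cuts → 2 fragments:
  32–152 → 121 bp
  153–274 then 1–31 → 122 + 31 = 153 bp
Sorted largest to smallest: 153, 121 bp.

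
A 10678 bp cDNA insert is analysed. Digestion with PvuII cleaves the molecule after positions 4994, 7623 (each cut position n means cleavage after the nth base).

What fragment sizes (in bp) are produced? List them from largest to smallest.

4994, 3055, 2629 bp

Linear molecule, 2 cuts → 3 fragments:
  4994 − 0 = 4994 bp
  7623 − 4994 = 2629 bp
  10678 − 7623 = 3055 bp
Sorted largest to smallest: 4994, 3055, 2629 bp.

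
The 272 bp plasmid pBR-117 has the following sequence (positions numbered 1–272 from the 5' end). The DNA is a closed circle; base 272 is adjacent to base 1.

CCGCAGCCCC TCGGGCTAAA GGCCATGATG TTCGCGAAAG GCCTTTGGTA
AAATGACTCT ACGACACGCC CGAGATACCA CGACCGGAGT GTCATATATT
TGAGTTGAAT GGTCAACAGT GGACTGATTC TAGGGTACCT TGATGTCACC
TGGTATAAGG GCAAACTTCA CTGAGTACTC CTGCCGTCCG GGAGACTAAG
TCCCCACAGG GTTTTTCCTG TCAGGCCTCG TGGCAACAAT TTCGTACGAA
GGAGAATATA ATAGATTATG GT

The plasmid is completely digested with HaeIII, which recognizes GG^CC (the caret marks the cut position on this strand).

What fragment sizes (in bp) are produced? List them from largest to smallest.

184, 69, 19 bp

HaeIII sites (GGCC) start at positions 21, 40, 224.
HaeIII cuts after base 2 of each site, so after positions 22, 41, 225.
Circular molecule, 3 cuts → 3 fragments:
  23–41 → 19 bp
  42–225 → 184 bp
  226–272 then 1–22 → 47 + 22 = 69 bp
Sorted largest to smallest: 184, 69, 19 bp.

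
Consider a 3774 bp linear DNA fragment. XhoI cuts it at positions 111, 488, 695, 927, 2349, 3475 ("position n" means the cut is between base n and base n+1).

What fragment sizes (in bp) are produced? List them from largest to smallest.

1422, 1126, 377, 299, 232, 207, 111 bp

Linear molecule, 6 cuts → 7 fragments:
  111 − 0 = 111 bp
  488 − 111 = 377 bp
  695 − 488 = 207 bp
  927 − 695 = 232 bp
  2349 − 927 = 1422 bp
  3475 − 2349 = 1126 bp
  3774 − 3475 = 299 bp
Sorted largest to smallest: 1422, 1126, 377, 299, 232, 207, 111 bp.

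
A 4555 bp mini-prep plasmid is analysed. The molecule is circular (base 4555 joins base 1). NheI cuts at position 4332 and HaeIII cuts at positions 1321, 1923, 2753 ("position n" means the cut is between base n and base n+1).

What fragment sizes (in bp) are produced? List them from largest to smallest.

Combined cut positions (sorted): 1321, 1923, 2753, 4332.
Circular molecule, 4 cuts → 4 fragments:
  1923 − 1321 = 602 bp
  2753 − 1923 = 830 bp
  4332 − 2753 = 1579 bp
  wrap: 4555 − 4332 + 1321 = 1544 bp
Sorted largest to smallest: 1579, 1544, 830, 602 bp.

1579, 1544, 830, 602 bp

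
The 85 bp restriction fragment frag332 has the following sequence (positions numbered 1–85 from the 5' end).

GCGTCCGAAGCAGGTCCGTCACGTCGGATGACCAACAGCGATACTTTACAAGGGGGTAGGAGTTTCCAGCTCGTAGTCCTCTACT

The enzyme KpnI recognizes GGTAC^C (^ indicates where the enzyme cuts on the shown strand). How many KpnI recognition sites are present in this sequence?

0

No occurrence of GGTACC is present in the sequence.
KpnI does not cut: 0 sites.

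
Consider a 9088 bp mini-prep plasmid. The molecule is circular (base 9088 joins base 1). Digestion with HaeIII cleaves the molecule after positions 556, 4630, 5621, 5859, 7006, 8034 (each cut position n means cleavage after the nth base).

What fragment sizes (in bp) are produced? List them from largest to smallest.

4074, 1610, 1147, 1028, 991, 238 bp

Circular molecule, 6 cuts → 6 fragments:
  4630 − 556 = 4074 bp
  5621 − 4630 = 991 bp
  5859 − 5621 = 238 bp
  7006 − 5859 = 1147 bp
  8034 − 7006 = 1028 bp
  wrap: 9088 − 8034 + 556 = 1610 bp
Sorted largest to smallest: 4074, 1610, 1147, 1028, 991, 238 bp.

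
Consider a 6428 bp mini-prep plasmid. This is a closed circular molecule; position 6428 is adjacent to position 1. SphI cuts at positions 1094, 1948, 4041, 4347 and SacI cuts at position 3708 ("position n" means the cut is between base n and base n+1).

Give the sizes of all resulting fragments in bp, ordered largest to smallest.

3175, 1760, 854, 333, 306 bp

Combined cut positions (sorted): 1094, 1948, 3708, 4041, 4347.
Circular molecule, 5 cuts → 5 fragments:
  1948 − 1094 = 854 bp
  3708 − 1948 = 1760 bp
  4041 − 3708 = 333 bp
  4347 − 4041 = 306 bp
  wrap: 6428 − 4347 + 1094 = 3175 bp
Sorted largest to smallest: 3175, 1760, 854, 333, 306 bp.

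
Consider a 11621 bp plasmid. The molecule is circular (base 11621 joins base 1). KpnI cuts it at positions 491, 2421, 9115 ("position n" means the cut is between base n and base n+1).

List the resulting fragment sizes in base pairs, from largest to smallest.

Circular molecule, 3 cuts → 3 fragments:
  2421 − 491 = 1930 bp
  9115 − 2421 = 6694 bp
  wrap: 11621 − 9115 + 491 = 2997 bp
Sorted largest to smallest: 6694, 2997, 1930 bp.

6694, 2997, 1930 bp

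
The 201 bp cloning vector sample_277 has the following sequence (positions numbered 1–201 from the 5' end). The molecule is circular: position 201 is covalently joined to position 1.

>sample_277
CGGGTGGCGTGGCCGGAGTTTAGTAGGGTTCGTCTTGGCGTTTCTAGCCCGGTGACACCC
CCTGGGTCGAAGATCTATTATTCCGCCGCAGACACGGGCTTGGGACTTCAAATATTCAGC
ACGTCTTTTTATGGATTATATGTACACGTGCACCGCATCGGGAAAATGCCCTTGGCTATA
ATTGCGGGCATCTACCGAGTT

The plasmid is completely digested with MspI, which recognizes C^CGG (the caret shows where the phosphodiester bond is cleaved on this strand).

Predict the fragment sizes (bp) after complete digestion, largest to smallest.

165, 36 bp

MspI sites (CCGG) start at positions 13, 49.
MspI cuts after the first base of each site, so after positions 13, 49.
Circular molecule, 2 cuts → 2 fragments:
  14–49 → 36 bp
  50–201 then 1–13 → 152 + 13 = 165 bp
Sorted largest to smallest: 165, 36 bp.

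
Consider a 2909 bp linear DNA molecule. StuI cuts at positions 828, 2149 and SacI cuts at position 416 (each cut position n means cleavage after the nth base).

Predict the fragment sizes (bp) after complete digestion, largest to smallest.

Combined cut positions (sorted): 416, 828, 2149.
Linear molecule, 3 cuts → 4 fragments:
  416 − 0 = 416 bp
  828 − 416 = 412 bp
  2149 − 828 = 1321 bp
  2909 − 2149 = 760 bp
Sorted largest to smallest: 1321, 760, 416, 412 bp.

1321, 760, 416, 412 bp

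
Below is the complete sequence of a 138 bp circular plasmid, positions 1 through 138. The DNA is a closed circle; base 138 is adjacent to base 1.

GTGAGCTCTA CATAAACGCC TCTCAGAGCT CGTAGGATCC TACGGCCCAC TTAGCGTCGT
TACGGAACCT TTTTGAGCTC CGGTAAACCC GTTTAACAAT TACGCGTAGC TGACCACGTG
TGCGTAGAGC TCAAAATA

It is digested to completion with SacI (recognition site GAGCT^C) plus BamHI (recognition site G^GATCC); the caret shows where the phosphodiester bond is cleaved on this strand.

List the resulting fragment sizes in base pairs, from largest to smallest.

SacI sites (GAGCTC) start at positions 3, 26, 75, 127.
SacI cuts after base 5 of each site (before the last base), so after positions 7, 30, 79, 131.
The BamHI site (GGATCC) starts at position 35.
BamHI cuts after the first base of each site, so after position 35.
Combined cut positions: 7, 30, 35, 79, 131.
Circular molecule, 5 cuts → 5 fragments:
  8–30 → 23 bp
  31–35 → 5 bp
  36–79 → 44 bp
  80–131 → 52 bp
  132–138 then 1–7 → 7 + 7 = 14 bp
Sorted largest to smallest: 52, 44, 23, 14, 5 bp.

52, 44, 23, 14, 5 bp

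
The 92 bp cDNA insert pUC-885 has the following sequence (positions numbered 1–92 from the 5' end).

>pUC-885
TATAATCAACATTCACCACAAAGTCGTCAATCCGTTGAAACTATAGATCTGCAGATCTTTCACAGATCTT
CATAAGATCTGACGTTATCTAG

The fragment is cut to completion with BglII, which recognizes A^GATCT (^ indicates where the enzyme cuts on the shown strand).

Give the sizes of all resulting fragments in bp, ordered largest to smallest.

BglII sites (AGATCT) start at positions 45, 53, 64, 75.
BglII cuts after the first base of each site, so after positions 45, 53, 64, 75.
Linear molecule, 4 cuts → 5 fragments:
  1–45 → 45 bp
  46–53 → 8 bp
  54–64 → 11 bp
  65–75 → 11 bp
  76–92 → 17 bp
Sorted largest to smallest: 45, 17, 11, 11, 8 bp.

45, 17, 11, 11, 8 bp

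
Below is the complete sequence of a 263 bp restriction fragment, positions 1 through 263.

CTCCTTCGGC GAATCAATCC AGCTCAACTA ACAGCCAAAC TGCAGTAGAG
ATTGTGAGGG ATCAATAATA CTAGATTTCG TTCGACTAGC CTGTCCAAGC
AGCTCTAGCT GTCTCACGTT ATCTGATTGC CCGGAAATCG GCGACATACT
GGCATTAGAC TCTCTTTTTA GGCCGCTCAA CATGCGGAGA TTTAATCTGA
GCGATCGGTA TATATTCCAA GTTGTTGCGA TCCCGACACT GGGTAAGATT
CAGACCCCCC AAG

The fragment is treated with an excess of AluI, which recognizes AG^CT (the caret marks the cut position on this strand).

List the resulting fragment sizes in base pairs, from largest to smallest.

AluI sites (AGCT) start at positions 21, 101, 107.
AluI cuts after base 2 of each site, so after positions 22, 102, 108.
Linear molecule, 3 cuts → 4 fragments:
  1–22 → 22 bp
  23–102 → 80 bp
  103–108 → 6 bp
  109–263 → 155 bp
Sorted largest to smallest: 155, 80, 22, 6 bp.

155, 80, 22, 6 bp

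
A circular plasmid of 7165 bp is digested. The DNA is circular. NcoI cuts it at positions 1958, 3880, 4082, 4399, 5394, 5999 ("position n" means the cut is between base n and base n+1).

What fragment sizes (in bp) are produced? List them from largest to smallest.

Circular molecule, 6 cuts → 6 fragments:
  3880 − 1958 = 1922 bp
  4082 − 3880 = 202 bp
  4399 − 4082 = 317 bp
  5394 − 4399 = 995 bp
  5999 − 5394 = 605 bp
  wrap: 7165 − 5999 + 1958 = 3124 bp
Sorted largest to smallest: 3124, 1922, 995, 605, 317, 202 bp.

3124, 1922, 995, 605, 317, 202 bp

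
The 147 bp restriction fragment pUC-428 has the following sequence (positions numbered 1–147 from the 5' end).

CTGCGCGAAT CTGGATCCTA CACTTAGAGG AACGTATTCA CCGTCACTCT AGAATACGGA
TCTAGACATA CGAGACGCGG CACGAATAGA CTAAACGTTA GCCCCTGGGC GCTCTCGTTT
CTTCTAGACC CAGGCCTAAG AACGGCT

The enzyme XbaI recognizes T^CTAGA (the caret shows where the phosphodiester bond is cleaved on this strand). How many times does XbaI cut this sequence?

3

TCTAGA occurs starting at positions 48, 61, 123.
XbaI cuts at 3 sites.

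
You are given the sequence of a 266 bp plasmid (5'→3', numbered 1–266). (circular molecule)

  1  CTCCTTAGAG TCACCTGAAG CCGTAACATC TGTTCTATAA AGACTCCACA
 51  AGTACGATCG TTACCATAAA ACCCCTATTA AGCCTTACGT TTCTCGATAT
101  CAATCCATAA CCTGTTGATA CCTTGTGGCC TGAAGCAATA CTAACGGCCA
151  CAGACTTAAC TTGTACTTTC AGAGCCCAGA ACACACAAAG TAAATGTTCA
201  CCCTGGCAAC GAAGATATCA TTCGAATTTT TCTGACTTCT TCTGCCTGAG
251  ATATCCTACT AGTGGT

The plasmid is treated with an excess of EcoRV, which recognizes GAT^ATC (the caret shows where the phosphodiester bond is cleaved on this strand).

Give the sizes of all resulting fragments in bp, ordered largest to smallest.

118, 112, 36 bp

EcoRV sites (GATATC) start at positions 96, 214, 250.
EcoRV cuts after base 3 of each site, so after positions 98, 216, 252.
Circular molecule, 3 cuts → 3 fragments:
  99–216 → 118 bp
  217–252 → 36 bp
  253–266 then 1–98 → 14 + 98 = 112 bp
Sorted largest to smallest: 118, 112, 36 bp.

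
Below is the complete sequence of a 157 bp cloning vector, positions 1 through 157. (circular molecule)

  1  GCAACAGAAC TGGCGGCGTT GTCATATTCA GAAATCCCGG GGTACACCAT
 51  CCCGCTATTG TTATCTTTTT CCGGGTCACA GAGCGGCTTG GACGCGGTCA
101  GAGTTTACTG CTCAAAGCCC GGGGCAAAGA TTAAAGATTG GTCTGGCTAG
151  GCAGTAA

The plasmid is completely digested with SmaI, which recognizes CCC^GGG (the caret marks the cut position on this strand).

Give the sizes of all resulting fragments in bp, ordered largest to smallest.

SmaI sites (CCCGGG) start at positions 36, 118.
SmaI cuts after base 3 of each site, so after positions 38, 120.
Circular molecule, 2 cuts → 2 fragments:
  39–120 → 82 bp
  121–157 then 1–38 → 37 + 38 = 75 bp
Sorted largest to smallest: 82, 75 bp.

82, 75 bp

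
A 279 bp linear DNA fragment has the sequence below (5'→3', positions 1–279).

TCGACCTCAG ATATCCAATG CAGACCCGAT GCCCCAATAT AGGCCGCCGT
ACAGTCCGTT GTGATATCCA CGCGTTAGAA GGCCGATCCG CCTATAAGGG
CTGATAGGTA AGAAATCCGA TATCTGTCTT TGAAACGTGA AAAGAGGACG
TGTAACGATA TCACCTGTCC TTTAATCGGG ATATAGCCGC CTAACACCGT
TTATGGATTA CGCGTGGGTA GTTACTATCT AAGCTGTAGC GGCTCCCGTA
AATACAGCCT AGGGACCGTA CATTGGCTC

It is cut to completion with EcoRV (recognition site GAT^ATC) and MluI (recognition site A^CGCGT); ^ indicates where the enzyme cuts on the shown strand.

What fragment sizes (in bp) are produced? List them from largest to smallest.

69, 53, 51, 51, 38, 12, 5 bp

EcoRV sites (GATATC) start at positions 10, 63, 119, 157.
EcoRV cuts after base 3 of each site, so after positions 12, 65, 121, 159.
MluI sites (ACGCGT) start at positions 70, 210.
MluI cuts after the first base of each site, so after positions 70, 210.
Combined cut positions: 12, 65, 70, 121, 159, 210.
Linear molecule, 6 cuts → 7 fragments:
  1–12 → 12 bp
  13–65 → 53 bp
  66–70 → 5 bp
  71–121 → 51 bp
  122–159 → 38 bp
  160–210 → 51 bp
  211–279 → 69 bp
Sorted largest to smallest: 69, 53, 51, 51, 38, 12, 5 bp.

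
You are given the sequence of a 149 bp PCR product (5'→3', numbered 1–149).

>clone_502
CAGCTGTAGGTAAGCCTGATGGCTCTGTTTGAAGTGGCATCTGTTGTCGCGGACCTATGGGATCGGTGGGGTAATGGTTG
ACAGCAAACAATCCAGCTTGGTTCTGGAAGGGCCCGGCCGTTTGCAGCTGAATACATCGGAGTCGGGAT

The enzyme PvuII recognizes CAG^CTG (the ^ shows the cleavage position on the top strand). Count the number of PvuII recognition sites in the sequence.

2

CAGCTG occurs starting at positions 1, 125.
PvuII cuts at 2 sites.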